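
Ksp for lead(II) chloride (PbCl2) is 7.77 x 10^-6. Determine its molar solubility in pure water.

PbCl2(s) ⇌ Pb^2+(aq) + 2 Cl^-(aq)
Ksp = [Pb^2+][Cl^-]^2
With molar solubility s: [Pb^2+] = s, [Cl^-] = 2s.
Substituting: Ksp = s(2s)^2 = 4s^3
s = (7.77 x 10^-6 / 4)^(1/3) = 1.25 × 10^-2 M

1.25 × 10^-2 M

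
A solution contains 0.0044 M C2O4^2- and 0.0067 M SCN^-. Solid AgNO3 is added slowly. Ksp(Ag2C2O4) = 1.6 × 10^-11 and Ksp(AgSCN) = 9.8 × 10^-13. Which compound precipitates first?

Each salt begins to precipitate when Q = Ksp, i.e. when [Ag^+] reaches its threshold.
For Ag2C2O4: 1.6 × 10^-11 = 0.0044 × [Ag^+]^2  ⇒  [Ag^+] = 6.0 × 10^-5 M.
For AgSCN: 9.8 × 10^-13 = 0.0067 × [Ag^+]  ⇒  [Ag^+] = 1.5 × 10^-10 M.
The salt with the lower threshold [Ag^+] precipitates first: AgSCN.

AgSCN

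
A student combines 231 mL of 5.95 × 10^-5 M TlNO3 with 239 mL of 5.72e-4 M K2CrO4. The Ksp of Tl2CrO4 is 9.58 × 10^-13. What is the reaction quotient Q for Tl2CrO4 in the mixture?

2.49e-13

Total volume = 231 + 239 = 470 mL.
[Tl^+] = 5.95 × 10^-5 × (231/470) = 2.924 × 10^-5 M
[CrO4^2-] = 5.72 × 10^-4 × (239/470) = 2.909 x 10^-4 M
Tl2CrO4(s) ⇌ 2 Tl^+(aq) + CrO4^2-(aq), so Q = [Tl^+]^2[CrO4^2-]
Q = (2.924 x 10^-5)^2(2.909 x 10^-4) = 2.49 × 10^-13
Q < Ksp, so no precipitate of Tl2CrO4 forms.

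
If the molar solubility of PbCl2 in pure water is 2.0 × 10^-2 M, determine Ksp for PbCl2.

Ksp = 3.2 x 10^-5

PbCl2(s) <=> Pb^2+ + 2 Cl^-
Let s = molar solubility. Then [Pb^2+] = s and [Cl^-] = 2s.
Ksp = [Pb^2+][Cl^-]^2
So Ksp = s × (2s)^2 = 4s^3
With s = 2.0 x 10^-2: Ksp = 3.2 × 10^-5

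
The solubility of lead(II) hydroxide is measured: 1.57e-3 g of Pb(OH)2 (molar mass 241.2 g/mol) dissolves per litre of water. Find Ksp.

Molar solubility s = (1.57 × 10^-3 g/L) / (241.2 g/mol) = 6.509 x 10^-6 M.
Pb(OH)2(s) ⇌ Pb^2+(aq) + 2 OH^-(aq)
If s mol/L of Pb(OH)2 dissolves, [Pb^2+] = s and [OH^-] = 2s.
Ksp = [Pb^2+][OH^-]^2
Ksp = s(2s)^2 = 4s^3
Ksp = 4 × (6.509 x 10^-6)^3 = 1.10 × 10^-15

Ksp = 1.10 x 10^-15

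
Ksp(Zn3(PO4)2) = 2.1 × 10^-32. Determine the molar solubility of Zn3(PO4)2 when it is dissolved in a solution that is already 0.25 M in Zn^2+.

5.8e-16 M

Zn3(PO4)2(s) ⇌ 3 Zn^2+(aq) + 2 PO4^3-(aq)
Ksp = [Zn^2+]^3[PO4^3-]^2
If s mol/L dissolves here, [Zn^2+] = 0.25 + 3s ≈ 0.25, [PO4^3-] = 2s (since the Zn^2+ already present dominates).
Ksp ≈ (0.25)^3 × (2s)^2
s = 5.8 × 10^-16 M
Check: 3s = 1.7 × 10^-15 ≪ 0.25, so the approximation is valid.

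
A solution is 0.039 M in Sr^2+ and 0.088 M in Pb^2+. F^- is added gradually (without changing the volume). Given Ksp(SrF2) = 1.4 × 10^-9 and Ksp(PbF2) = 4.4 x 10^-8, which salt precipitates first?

Each salt begins to precipitate when Q = Ksp, i.e. when [F^-] reaches its threshold.
For SrF2: 1.4 × 10^-9 = 0.039 × [F^-]^2  ⇒  [F^-] = 1.9 × 10^-4 M.
For PbF2: 4.4 x 10^-8 = 0.088 × [F^-]^2  ⇒  [F^-] = 7.1 × 10^-4 M.
The salt with the lower threshold [F^-] precipitates first: SrF2.

SrF2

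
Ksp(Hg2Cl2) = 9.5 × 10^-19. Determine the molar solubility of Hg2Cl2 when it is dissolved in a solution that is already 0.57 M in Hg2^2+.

Hg2Cl2(s) ⇌ Hg2^2+ + 2 Cl^-
Ksp = [Hg2^2+][Cl^-]^2
If s mol/L dissolves here, [Hg2^2+] = 0.57 + s ≈ 0.57, [Cl^-] = 2s (Ksp is small, so little additional dissolves).
Ksp ≈ 0.57 × (2s)^2
s = 6.5 x 10^-10 M
Check: s = 6.5 x 10^-10 ≪ 0.57, so the approximation is valid.

s = 6.5 × 10^-10 M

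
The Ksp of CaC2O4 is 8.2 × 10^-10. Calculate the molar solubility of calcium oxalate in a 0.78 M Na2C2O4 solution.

s = 1.1 x 10^-9 M

CaC2O4(s) <=> Ca^2+ + C2O4^2-
Ksp = [Ca^2+][C2O4^2-]
Let s = moles of CaC2O4 that dissolve per litre. [Ca^2+] = s, [C2O4^2-] = 0.78 + s ≈ 0.78 (Ksp is small, so little additional dissolves).
Ksp ≈ s × 0.78
s = 1.1 x 10^-9 M
Check: s = 1.1 x 10^-9 ≪ 0.78, so the approximation is valid.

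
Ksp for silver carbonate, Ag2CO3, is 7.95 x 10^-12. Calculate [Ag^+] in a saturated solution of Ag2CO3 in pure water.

Ag2CO3(s) ⇌ 2 Ag^+(aq) + CO3^2-(aq)
Ksp = [Ag^+]^2[CO3^2-]
Let s = molar solubility. Then [Ag^+] = 2s and [CO3^2-] = s.
Ksp = (2s)^2s = 4s^3
Solving, s = (7.95 x 10^-12/4)^(1/3) = 1.257 x 10^-4 M
[Ag^+] = 2s = 2.51 × 10^-4 M

[Ag^+] = 2.51 × 10^-4 M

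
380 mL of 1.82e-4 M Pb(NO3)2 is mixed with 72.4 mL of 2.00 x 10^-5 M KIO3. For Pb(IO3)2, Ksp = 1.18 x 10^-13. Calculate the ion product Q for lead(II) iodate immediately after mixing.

Total volume = 380 + 72.4 = 452.4 mL.
[Pb^2+] = 1.82 × 10^-4 × (380/452.4) = 1.529 × 10^-4 M
[IO3^-] = 2.00 × 10^-5 × (72.4/452.4) = 3.201 × 10^-6 M
Pb(IO3)2(s) ⇌ Pb^2+(aq) + 2 IO3^-(aq), so Q = [Pb^2+][IO3^-]^2
Q = (1.529 × 10^-4)(3.201 x 10^-6)^2 = 1.57 × 10^-15
Q < Ksp, so no precipitate of Pb(IO3)2 forms.

Q ≈ 1.57 × 10^-15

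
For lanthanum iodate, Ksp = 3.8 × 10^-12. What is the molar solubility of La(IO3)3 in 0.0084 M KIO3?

6.4e-6 M

La(IO3)3(s) ⇌ La^3+ + 3 IO3^-
Ksp = [La^3+][IO3^-]^3
Let s be the molar solubility in this solution. [La^3+] = s, [IO3^-] = 0.0084 + 3s ≈ 0.0084 (common-ion effect: IO3^- is already 0.0084 M).
Ksp ≈ s × (0.0084)^3
s = 6.4 × 10^-6 M
Check: 3s = 1.9 × 10^-5 ≪ 0.0084, so the approximation is valid.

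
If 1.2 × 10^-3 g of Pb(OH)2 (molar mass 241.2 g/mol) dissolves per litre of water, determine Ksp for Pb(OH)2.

4.9 × 10^-16

Molar solubility s = (1.2 x 10^-3 g/L) / (241.2 g/mol) = 4.98 x 10^-6 M.
Pb(OH)2(s) <=> Pb^2+(aq) + 2 OH^-(aq)
For each mole of Pb(OH)2 that dissolves: [Pb^2+] = s, [OH^-] = 2s.
Ksp = [Pb^2+][OH^-]^2
Substituting: Ksp = s(2s)^2 = 4s^3
With s = 4.98 x 10^-6: Ksp = 4.9 x 10^-16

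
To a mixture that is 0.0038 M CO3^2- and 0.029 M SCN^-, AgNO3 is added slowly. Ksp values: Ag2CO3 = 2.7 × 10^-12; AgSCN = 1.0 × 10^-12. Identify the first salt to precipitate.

Precipitation of each salt starts when its ion product equals its Ksp.
For Ag2CO3: 2.7 × 10^-12 = 0.0038 × [Ag^+]^2  ⇒  [Ag^+] = 2.7 x 10^-5 M.
For AgSCN: 1.0 × 10^-12 = 0.029 × [Ag^+]  ⇒  [Ag^+] = 3.4 × 10^-11 M.
The salt with the lower threshold [Ag^+] precipitates first: AgSCN.

AgSCN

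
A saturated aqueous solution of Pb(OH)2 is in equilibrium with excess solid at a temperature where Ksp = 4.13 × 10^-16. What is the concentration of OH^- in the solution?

Pb(OH)2(s) ⇌ Pb^2+ + 2 OH^-
Ksp = [Pb^2+][OH^-]^2
Let s = molar solubility. Then [Pb^2+] = s and [OH^-] = 2s.
Ksp = s(2s)^2 = 4s^3
Solving, s = (4.13 × 10^-16/4)^(1/3) = 4.691 × 10^-6 M
[OH^-] = 2s = 9.38 × 10^-6 M

[OH^-] ≈ 9.38 × 10^-6 M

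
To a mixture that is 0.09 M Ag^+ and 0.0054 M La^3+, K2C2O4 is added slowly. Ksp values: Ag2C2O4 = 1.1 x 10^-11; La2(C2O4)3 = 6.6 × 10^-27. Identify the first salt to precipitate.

Ag2C2O4

Precipitation of each salt starts when its ion product equals its Ksp.
For Ag2C2O4: 1.1 x 10^-11 = (0.09)^2 × [C2O4^2-]  ⇒  [C2O4^2-] = 1.4 x 10^-9 M.
For La2(C2O4)3: 6.6 × 10^-27 = (0.0054)^2 × [C2O4^2-]^3  ⇒  [C2O4^2-] = 6.1 × 10^-8 M.
The salt with the lower threshold [C2O4^2-] precipitates first: Ag2C2O4.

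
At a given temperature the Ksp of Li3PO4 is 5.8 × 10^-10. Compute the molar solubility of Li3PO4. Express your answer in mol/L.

Li3PO4(s) ⇌ 3 Li^+(aq) + PO4^3-(aq)
Ksp = [Li^+]^3[PO4^3-]
With molar solubility s: [Li^+] = 3s, [PO4^3-] = s.
Ksp = (3s)^3s = 27s^4
s = (5.8 × 10^-10 / 27)^(1/4) = 2.2 x 10^-3 M

s ≈ 2.2e-3 M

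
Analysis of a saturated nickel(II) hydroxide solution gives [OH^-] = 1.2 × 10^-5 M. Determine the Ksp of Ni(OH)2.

Ksp = 8.6e-16

Ni(OH)2(s) ⇌ Ni^2+ + 2 OH^-
Stoichiometry gives [Ni^2+] = (1/2)[OH^-] = 6.00 × 10^-6 M.
Ksp = [Ni^2+][OH^-]^2
Ksp = 6.00 x 10^-6 × (1.2 × 10^-5)^2 = 8.6 x 10^-16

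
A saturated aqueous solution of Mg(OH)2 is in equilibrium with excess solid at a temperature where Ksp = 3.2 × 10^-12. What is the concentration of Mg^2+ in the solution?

Mg(OH)2(s) ⇌ Mg^2+ + 2 OH^-
Ksp = [Mg^2+][OH^-]^2
With molar solubility s: [Mg^2+] = s, [OH^-] = 2s.
So Ksp = s × (2s)^2 = 4s^3
s^3 = 3.2 × 10^-12 / 4, so s = 9.28 × 10^-5 M
[Mg^2+] = s = 9.3 x 10^-5 M

[Mg^2+] ≈ 9.3 × 10^-5 M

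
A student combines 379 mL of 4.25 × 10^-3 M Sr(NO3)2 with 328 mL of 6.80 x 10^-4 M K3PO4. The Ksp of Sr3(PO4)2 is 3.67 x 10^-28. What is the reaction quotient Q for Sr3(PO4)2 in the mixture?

1.18e-15

Total volume = 379 + 328 = 707 mL.
[Sr^2+] = 4.25 × 10^-3 × (379/707) = 2.278 × 10^-3 M
[PO4^3-] = 6.80 x 10^-4 × (328/707) = 3.155 x 10^-4 M
Sr3(PO4)2(s) ⇌ 3 Sr^2+ + 2 PO4^3-, so Q = [Sr^2+]^3[PO4^3-]^2
Q = (2.278 × 10^-3)^3(3.155 × 10^-4)^2 = 1.18 x 10^-15
Q > Ksp, so Sr3(PO4)2 will precipitate.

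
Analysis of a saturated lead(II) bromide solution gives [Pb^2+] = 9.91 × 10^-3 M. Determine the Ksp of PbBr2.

3.89 x 10^-6

PbBr2(s) ⇌ Pb^2+ + 2 Br^-
Stoichiometry gives [Br^-] = (2/1)[Pb^2+] = 1.982 x 10^-2 M.
Ksp = [Pb^2+][Br^-]^2
Ksp = 9.91 × 10^-3 × (1.982 x 10^-2)^2 = 3.89 × 10^-6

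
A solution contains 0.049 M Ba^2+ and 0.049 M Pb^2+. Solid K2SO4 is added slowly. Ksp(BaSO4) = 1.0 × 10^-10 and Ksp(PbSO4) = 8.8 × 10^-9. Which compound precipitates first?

BaSO4

Precipitation of each salt starts when its ion product equals its Ksp.
For BaSO4: 1.0 × 10^-10 = 0.049 × [SO4^2-]  ⇒  [SO4^2-] = 2.0 × 10^-9 M.
For PbSO4: 8.8 × 10^-9 = 0.049 × [SO4^2-]  ⇒  [SO4^2-] = 1.8 × 10^-7 M.
The salt with the lower threshold [SO4^2-] precipitates first: BaSO4.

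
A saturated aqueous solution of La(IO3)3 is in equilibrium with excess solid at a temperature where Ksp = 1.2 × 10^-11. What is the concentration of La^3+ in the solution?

[La^3+] ≈ 8.2 × 10^-4 M

La(IO3)3(s) ⇌ La^3+ + 3 IO3^-
Ksp = [La^3+][IO3^-]^3
If s mol/L of La(IO3)3 dissolves, [La^3+] = s and [IO3^-] = 3s.
Ksp = s(3s)^3 = 27s^4
s = (1.2 × 10^-11 / 27)^(1/4) = 8.16 × 10^-4 M
[La^3+] = s = 8.2 × 10^-4 M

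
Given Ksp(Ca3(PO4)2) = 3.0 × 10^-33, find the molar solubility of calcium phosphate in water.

1.2e-7 M

Ca3(PO4)2(s) <=> 3 Ca^2+ + 2 PO4^3-
Ksp = [Ca^2+]^3[PO4^3-]^2
For each mole of Ca3(PO4)2 that dissolves: [Ca^2+] = 3s, [PO4^3-] = 2s.
Substituting: Ksp = (3s)^3(2s)^2 = 108s^5
s^5 = 3.0 × 10^-33 / 108, so s = 1.2 × 10^-7 M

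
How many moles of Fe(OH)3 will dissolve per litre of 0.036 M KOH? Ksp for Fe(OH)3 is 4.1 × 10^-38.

Fe(OH)3(s) ⇌ Fe^3+ + 3 OH^-
Ksp = [Fe^3+][OH^-]^3
Let s = moles of Fe(OH)3 that dissolve per litre. [Fe^3+] = s, [OH^-] = 0.036 + 3s ≈ 0.036 (since OH^- from KOH dominates).
Ksp ≈ s × (0.036)^3
s = 8.8 × 10^-34 M
Check: 3s = 2.6 x 10^-33 ≪ 0.036, so the approximation is valid.

s ≈ 8.8 × 10^-34 M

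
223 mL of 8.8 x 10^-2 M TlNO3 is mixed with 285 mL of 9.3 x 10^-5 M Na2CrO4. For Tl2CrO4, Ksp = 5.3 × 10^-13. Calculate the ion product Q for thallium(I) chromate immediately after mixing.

Total volume = 223 + 285 = 508 mL.
[Tl^+] = 8.8 × 10^-2 × (223/508) = 3.86 x 10^-2 M
[CrO4^2-] = 9.3 x 10^-5 × (285/508) = 5.22 × 10^-5 M
Tl2CrO4(s) ⇌ 2 Tl^+ + CrO4^2-, so Q = [Tl^+]^2[CrO4^2-]
Q = (3.86 × 10^-2)^2(5.22 × 10^-5) = 7.8 × 10^-8
Q > Ksp, so Tl2CrO4 will precipitate.

Q ≈ 7.8 × 10^-8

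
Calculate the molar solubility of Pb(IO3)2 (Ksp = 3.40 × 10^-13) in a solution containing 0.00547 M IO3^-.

1.14 x 10^-8 M

Pb(IO3)2(s) ⇌ Pb^2+(aq) + 2 IO3^-(aq)
Ksp = [Pb^2+][IO3^-]^2
Let s be the molar solubility in this solution. [Pb^2+] = s, [IO3^-] = 0.00547 + 2s ≈ 0.00547 (Ksp is small, so little additional dissolves).
Ksp ≈ s × (0.00547)^2
s = 1.14 x 10^-8 M
Check: 2s = 2.3 x 10^-8 ≪ 0.00547, so the approximation is valid.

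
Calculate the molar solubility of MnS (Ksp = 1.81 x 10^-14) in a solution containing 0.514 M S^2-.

s = 3.52 × 10^-14 M

MnS(s) ⇌ Mn^2+ + S^2-
Ksp = [Mn^2+][S^2-]
If s mol/L dissolves here, [Mn^2+] = s, [S^2-] = 0.514 + s ≈ 0.514 (common-ion effect: S^2- is already 0.514 M).
Ksp ≈ s × 0.514
s = 3.52 x 10^-14 M
Check: s = 3.5 × 10^-14 ≪ 0.514, so the approximation is valid.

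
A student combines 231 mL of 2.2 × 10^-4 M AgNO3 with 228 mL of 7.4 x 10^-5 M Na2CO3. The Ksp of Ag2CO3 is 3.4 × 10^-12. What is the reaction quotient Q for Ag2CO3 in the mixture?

4.5e-13

Total volume = 231 + 228 = 459 mL.
[Ag^+] = 2.2 x 10^-4 × (231/459) = 1.11 × 10^-4 M
[CO3^2-] = 7.4 × 10^-5 × (228/459) = 3.68 x 10^-5 M
Ag2CO3(s) ⇌ 2 Ag^+(aq) + CO3^2-(aq), so Q = [Ag^+]^2[CO3^2-]
Q = (1.11 × 10^-4)^2(3.68 × 10^-5) = 4.5 × 10^-13
Q < Ksp, so no precipitate of Ag2CO3 forms.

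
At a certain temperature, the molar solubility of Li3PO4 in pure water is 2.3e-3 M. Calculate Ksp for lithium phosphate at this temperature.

Li3PO4(s) <=> 3 Li^+(aq) + PO4^3-(aq)
If s mol/L of Li3PO4 dissolves, [Li^+] = 3s and [PO4^3-] = s.
Ksp = [Li^+]^3[PO4^3-]
Ksp = (3s)^3s = 27s^4
With s = 2.3 × 10^-3: Ksp = 7.6 × 10^-10

Ksp ≈ 7.6e-10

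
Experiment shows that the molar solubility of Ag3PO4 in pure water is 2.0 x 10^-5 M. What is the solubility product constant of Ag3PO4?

4.3e-18

Ag3PO4(s) ⇌ 3 Ag^+ + PO4^3-
With molar solubility s: [Ag^+] = 3s, [PO4^3-] = s.
Ksp = [Ag^+]^3[PO4^3-]
Substituting: Ksp = (3s)^3s = 27s^4
Ksp = 27 × (2.0 x 10^-5)^4 = 4.3 × 10^-18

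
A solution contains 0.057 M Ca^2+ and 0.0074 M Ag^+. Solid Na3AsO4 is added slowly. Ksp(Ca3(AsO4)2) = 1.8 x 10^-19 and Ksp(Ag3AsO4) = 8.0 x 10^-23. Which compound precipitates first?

Ag3AsO4

Precipitation of each salt starts when its ion product equals its Ksp.
For Ca3(AsO4)2: 1.8 x 10^-19 = (0.057)^3 × [AsO4^3-]^2  ⇒  [AsO4^3-] = 3.1 x 10^-8 M.
For Ag3AsO4: 8.0 x 10^-23 = (0.0074)^3 × [AsO4^3-]  ⇒  [AsO4^3-] = 2.0 × 10^-16 M.
The salt with the lower threshold [AsO4^3-] precipitates first: Ag3AsO4.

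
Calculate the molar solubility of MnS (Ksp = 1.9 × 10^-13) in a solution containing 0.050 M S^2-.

s ≈ 3.8e-12 M

MnS(s) ⇌ Mn^2+ + S^2-
Ksp = [Mn^2+][S^2-]
Let s = moles of MnS that dissolve per litre. [Mn^2+] = s, [S^2-] = 0.050 + s ≈ 0.050 (Ksp is small, so little additional dissolves).
Ksp ≈ s × 0.050
s = 3.8 × 10^-12 M
Check: s = 3.8 x 10^-12 ≪ 0.050, so the approximation is valid.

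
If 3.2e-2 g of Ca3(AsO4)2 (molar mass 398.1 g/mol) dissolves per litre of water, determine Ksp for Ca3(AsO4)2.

3.6 × 10^-19

Molar solubility s = (3.2 x 10^-2 g/L) / (398.1 g/mol) = 8.04 × 10^-5 M.
Ca3(AsO4)2(s) <=> 3 Ca^2+(aq) + 2 AsO4^3-(aq)
For each mole of Ca3(AsO4)2 that dissolves: [Ca^2+] = 3s, [AsO4^3-] = 2s.
Ksp = [Ca^2+]^3[AsO4^3-]^2
Ksp = (3s)^3(2s)^2 = 108s^5
Ksp = 108 × (8.04 × 10^-5)^5 = 3.6 × 10^-19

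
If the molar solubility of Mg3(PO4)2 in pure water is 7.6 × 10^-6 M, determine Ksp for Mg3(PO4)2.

Mg3(PO4)2(s) <=> 3 Mg^2+(aq) + 2 PO4^3-(aq)
For each mole of Mg3(PO4)2 that dissolves: [Mg^2+] = 3s, [PO4^3-] = 2s.
Ksp = [Mg^2+]^3[PO4^3-]^2
Substituting: Ksp = (3s)^3(2s)^2 = 108s^5
With s = 7.6 × 10^-6: Ksp = 2.7 × 10^-24

2.7 × 10^-24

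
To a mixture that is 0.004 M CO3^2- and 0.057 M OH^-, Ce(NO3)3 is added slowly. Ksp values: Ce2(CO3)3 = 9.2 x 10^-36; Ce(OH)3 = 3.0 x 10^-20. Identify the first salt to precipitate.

Each salt begins to precipitate when Q = Ksp, i.e. when [Ce^3+] reaches its threshold.
For Ce2(CO3)3: 9.2 x 10^-36 = (0.004)^3 × [Ce^3+]^2  ⇒  [Ce^3+] = 1.2 x 10^-14 M.
For Ce(OH)3: 3.0 x 10^-20 = (0.057)^3 × [Ce^3+]  ⇒  [Ce^3+] = 1.6 × 10^-16 M.
The salt with the lower threshold [Ce^3+] precipitates first: Ce(OH)3.

Ce(OH)3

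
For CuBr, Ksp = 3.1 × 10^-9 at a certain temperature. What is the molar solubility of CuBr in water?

CuBr(s) ⇌ Cu^+ + Br^-
Ksp = [Cu^+][Br^-]
With molar solubility s: [Cu^+] = s, [Br^-] = s.
Ksp = (s)(s) = s^2
s = (3.1 × 10^-9)^(1/2) = 5.6 × 10^-5 M

s = 5.6e-5 M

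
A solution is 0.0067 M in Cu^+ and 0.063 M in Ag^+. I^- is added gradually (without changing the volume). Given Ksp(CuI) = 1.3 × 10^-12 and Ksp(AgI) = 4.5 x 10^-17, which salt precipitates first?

AgI

Precipitation of each salt starts when its ion product equals its Ksp.
For CuI: 1.3 × 10^-12 = 0.0067 × [I^-]  ⇒  [I^-] = 1.9 x 10^-10 M.
For AgI: 4.5 x 10^-17 = 0.063 × [I^-]  ⇒  [I^-] = 7.1 × 10^-16 M.
The salt with the lower threshold [I^-] precipitates first: AgI.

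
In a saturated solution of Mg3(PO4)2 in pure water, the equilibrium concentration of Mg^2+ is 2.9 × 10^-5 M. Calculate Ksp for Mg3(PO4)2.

Ksp ≈ 9.1 x 10^-24

Mg3(PO4)2(s) <=> 3 Mg^2+(aq) + 2 PO4^3-(aq)
Stoichiometry gives [PO4^3-] = (2/3)[Mg^2+] = 1.93 × 10^-5 M.
Ksp = [Mg^2+]^3[PO4^3-]^2
Ksp = (2.9 × 10^-5)^3 × (1.93 x 10^-5)^2 = 9.1 × 10^-24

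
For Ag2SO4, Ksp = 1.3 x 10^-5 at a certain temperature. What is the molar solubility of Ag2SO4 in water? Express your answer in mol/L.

Ag2SO4(s) <=> 2 Ag^+(aq) + SO4^2-(aq)
Ksp = [Ag^+]^2[SO4^2-]
With molar solubility s: [Ag^+] = 2s, [SO4^2-] = s.
Substituting: Ksp = (2s)^2s = 4s^3
Solving, s = (1.3 x 10^-5/4)^(1/3) = 1.5 × 10^-2 M

s ≈ 1.5e-2 M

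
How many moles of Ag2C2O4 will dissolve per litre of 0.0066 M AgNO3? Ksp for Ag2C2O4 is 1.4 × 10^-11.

Ag2C2O4(s) ⇌ 2 Ag^+(aq) + C2O4^2-(aq)
Ksp = [Ag^+]^2[C2O4^2-]
Let s be the molar solubility in this solution. [Ag^+] = 0.0066 + 2s ≈ 0.0066, [C2O4^2-] = s (common-ion effect: Ag^+ is already 0.0066 M).
Ksp ≈ (0.0066)^2 × s
s = 3.2 x 10^-7 M
Check: 2s = 6.4 × 10^-7 ≪ 0.0066, so the approximation is valid.

3.2 × 10^-7 M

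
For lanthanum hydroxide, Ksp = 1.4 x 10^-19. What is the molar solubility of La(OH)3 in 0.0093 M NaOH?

La(OH)3(s) ⇌ La^3+ + 3 OH^-
Ksp = [La^3+][OH^-]^3
If s mol/L dissolves here, [La^3+] = s, [OH^-] = 0.0093 + 3s ≈ 0.0093 (since OH^- from NaOH dominates).
Ksp ≈ s × (0.0093)^3
s = 1.7 × 10^-13 M
Check: 3s = 5.2 × 10^-13 ≪ 0.0093, so the approximation is valid.

1.7 x 10^-13 M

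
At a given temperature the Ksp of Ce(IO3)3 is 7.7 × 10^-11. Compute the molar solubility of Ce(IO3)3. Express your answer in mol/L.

1.3 × 10^-3 M

Ce(IO3)3(s) <=> Ce^3+ + 3 IO3^-
Ksp = [Ce^3+][IO3^-]^3
If s mol/L of Ce(IO3)3 dissolves, [Ce^3+] = s and [IO3^-] = 3s.
Ksp = s(3s)^3 = 27s^4
s = (7.7 × 10^-11 / 27)^(1/4) = 1.3 x 10^-3 M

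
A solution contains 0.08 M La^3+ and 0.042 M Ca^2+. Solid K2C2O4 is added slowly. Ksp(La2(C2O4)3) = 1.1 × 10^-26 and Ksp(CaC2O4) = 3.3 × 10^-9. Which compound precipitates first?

Each salt begins to precipitate when Q = Ksp, i.e. when [C2O4^2-] reaches its threshold.
For La2(C2O4)3: 1.1 × 10^-26 = (0.08)^2 × [C2O4^2-]^3  ⇒  [C2O4^2-] = 1.2 × 10^-8 M.
For CaC2O4: 3.3 × 10^-9 = 0.042 × [C2O4^2-]  ⇒  [C2O4^2-] = 7.9 x 10^-8 M.
The salt with the lower threshold [C2O4^2-] precipitates first: La2(C2O4)3.

La2(C2O4)3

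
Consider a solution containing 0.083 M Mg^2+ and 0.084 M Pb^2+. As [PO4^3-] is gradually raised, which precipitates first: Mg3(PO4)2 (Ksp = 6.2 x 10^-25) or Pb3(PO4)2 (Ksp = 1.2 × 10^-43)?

Pb3(PO4)2

Precipitation of each salt starts when its ion product equals its Ksp.
For Mg3(PO4)2: 6.2 x 10^-25 = (0.083)^3 × [PO4^3-]^2  ⇒  [PO4^3-] = 3.3 x 10^-11 M.
For Pb3(PO4)2: 1.2 × 10^-43 = (0.084)^3 × [PO4^3-]^2  ⇒  [PO4^3-] = 1.4 x 10^-20 M.
The salt with the lower threshold [PO4^3-] precipitates first: Pb3(PO4)2.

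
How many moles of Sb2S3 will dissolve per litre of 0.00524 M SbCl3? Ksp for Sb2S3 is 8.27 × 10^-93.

s = 2.23e-30 M

Sb2S3(s) ⇌ 2 Sb^3+ + 3 S^2-
Ksp = [Sb^3+]^2[S^2-]^3
If s mol/L dissolves here, [Sb^3+] = 0.00524 + 2s ≈ 0.00524, [S^2-] = 3s (common-ion effect: Sb^3+ is already 0.00524 M).
Ksp ≈ (0.00524)^2 × (3s)^3
s = 2.23 × 10^-30 M
Check: 2s = 4.5 x 10^-30 ≪ 0.00524, so the approximation is valid.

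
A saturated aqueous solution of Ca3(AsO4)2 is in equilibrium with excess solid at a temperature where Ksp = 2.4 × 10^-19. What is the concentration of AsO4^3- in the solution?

1.5e-4 M

Ca3(AsO4)2(s) <=> 3 Ca^2+ + 2 AsO4^3-
Ksp = [Ca^2+]^3[AsO4^3-]^2
With molar solubility s: [Ca^2+] = 3s, [AsO4^3-] = 2s.
So Ksp = (3s)^3 × (2s)^2 = 108s^5
Solving, s = (2.4 × 10^-19/108)^(1/5) = 7.40 x 10^-5 M
[AsO4^3-] = 2s = 1.5 × 10^-4 M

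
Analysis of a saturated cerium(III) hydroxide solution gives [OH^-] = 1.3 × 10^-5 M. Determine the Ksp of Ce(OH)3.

Ce(OH)3(s) ⇌ Ce^3+(aq) + 3 OH^-(aq)
Stoichiometry gives [Ce^3+] = (1/3)[OH^-] = 4.33 x 10^-6 M.
Ksp = [Ce^3+][OH^-]^3
Ksp = 4.33 × 10^-6 × (1.3 × 10^-5)^3 = 9.5 × 10^-21

Ksp = 9.5e-21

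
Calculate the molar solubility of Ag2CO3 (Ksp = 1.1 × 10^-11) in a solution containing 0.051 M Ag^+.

Ag2CO3(s) ⇌ 2 Ag^+ + CO3^2-
Ksp = [Ag^+]^2[CO3^2-]
If s mol/L dissolves here, [Ag^+] = 0.051 + 2s ≈ 0.051, [CO3^2-] = s (common-ion effect: Ag^+ is already 0.051 M).
Ksp ≈ (0.051)^2 × s
s = 4.2 x 10^-9 M
Check: 2s = 8.5 × 10^-9 ≪ 0.051, so the approximation is valid.

s ≈ 4.2e-9 M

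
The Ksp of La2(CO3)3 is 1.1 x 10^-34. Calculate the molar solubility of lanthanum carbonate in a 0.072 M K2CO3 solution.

La2(CO3)3(s) ⇌ 2 La^3+ + 3 CO3^2-
Ksp = [La^3+]^2[CO3^2-]^3
If s mol/L dissolves here, [La^3+] = 2s, [CO3^2-] = 0.072 + 3s ≈ 0.072 (since CO3^2- from K2CO3 dominates).
Ksp ≈ (2s)^2 × (0.072)^3
s = 2.7 x 10^-16 M
Check: 3s = 8.1 x 10^-16 ≪ 0.072, so the approximation is valid.

s ≈ 2.7 × 10^-16 M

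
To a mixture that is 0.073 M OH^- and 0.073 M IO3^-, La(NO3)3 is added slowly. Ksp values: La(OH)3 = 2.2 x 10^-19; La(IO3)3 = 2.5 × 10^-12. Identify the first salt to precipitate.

Precipitation of each salt starts when its ion product equals its Ksp.
For La(OH)3: 2.2 x 10^-19 = (0.073)^3 × [La^3+]  ⇒  [La^3+] = 5.7 × 10^-16 M.
For La(IO3)3: 2.5 × 10^-12 = (0.073)^3 × [La^3+]  ⇒  [La^3+] = 6.4 × 10^-9 M.
The salt with the lower threshold [La^3+] precipitates first: La(OH)3.

La(OH)3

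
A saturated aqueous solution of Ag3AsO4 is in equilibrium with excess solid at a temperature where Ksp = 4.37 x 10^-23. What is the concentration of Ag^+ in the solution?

Ag3AsO4(s) ⇌ 3 Ag^+ + AsO4^3-
Ksp = [Ag^+]^3[AsO4^3-]
Let s = molar solubility. Then [Ag^+] = 3s and [AsO4^3-] = s.
So Ksp = (3s)^3 × s = 27s^4
Solving, s = (4.37 x 10^-23/27)^(1/4) = 1.128 × 10^-6 M
[Ag^+] = 3s = 3.38 × 10^-6 M

3.38 x 10^-6 M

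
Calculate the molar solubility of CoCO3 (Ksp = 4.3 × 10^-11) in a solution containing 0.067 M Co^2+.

s ≈ 6.4e-10 M

CoCO3(s) <=> Co^2+(aq) + CO3^2-(aq)
Ksp = [Co^2+][CO3^2-]
Let s = moles of CoCO3 that dissolve per litre. [Co^2+] = 0.067 + s ≈ 0.067, [CO3^2-] = s (Ksp is small, so little additional dissolves).
Ksp ≈ 0.067 × s
s = 6.4 x 10^-10 M
Check: s = 6.4 × 10^-10 ≪ 0.067, so the approximation is valid.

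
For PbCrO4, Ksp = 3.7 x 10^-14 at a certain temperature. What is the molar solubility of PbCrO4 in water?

s = 1.9e-7 M

PbCrO4(s) <=> Pb^2+(aq) + CrO4^2-(aq)
Ksp = [Pb^2+][CrO4^2-]
With molar solubility s: [Pb^2+] = s, [CrO4^2-] = s.
Ksp = (s)(s) = s^2
s = (3.7 x 10^-14)^(1/2) = 1.9 × 10^-7 M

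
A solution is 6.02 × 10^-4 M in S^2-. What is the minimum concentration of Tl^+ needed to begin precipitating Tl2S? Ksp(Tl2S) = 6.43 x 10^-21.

3.27 × 10^-9 M

Tl2S(s) ⇌ 2 Tl^+(aq) + S^2-(aq)
Ksp = [Tl^+]^2[S^2-]
Precipitation begins when Q = Ksp. With [S^2-] = 6.02 × 10^-4 M:
6.43 x 10^-21 = (6.02 × 10^-4) × [Tl^+]^2
[Tl^+] = (6.43 x 10^-21 / 6.02 × 10^-4)^(1/2) = 3.27 x 10^-9 M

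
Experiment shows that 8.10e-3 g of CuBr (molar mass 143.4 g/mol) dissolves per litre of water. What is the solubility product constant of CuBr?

Ksp ≈ 3.19 × 10^-9

Molar solubility s = (8.10 x 10^-3 g/L) / (143.4 g/mol) = 5.649 x 10^-5 M.
CuBr(s) ⇌ Cu^+ + Br^-
If s mol/L of CuBr dissolves, [Cu^+] = s and [Br^-] = s.
Ksp = [Cu^+][Br^-]
Ksp = (s)(s) = s^2
With s = 5.649 × 10^-5: Ksp = 3.19 × 10^-9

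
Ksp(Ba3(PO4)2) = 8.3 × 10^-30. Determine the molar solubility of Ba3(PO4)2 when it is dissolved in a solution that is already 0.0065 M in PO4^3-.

s ≈ 1.9 × 10^-9 M

Ba3(PO4)2(s) <=> 3 Ba^2+ + 2 PO4^3-
Ksp = [Ba^2+]^3[PO4^3-]^2
Let s = moles of Ba3(PO4)2 that dissolve per litre. [Ba^2+] = 3s, [PO4^3-] = 0.0065 + 2s ≈ 0.0065 (Ksp is small, so little additional dissolves).
Ksp ≈ (3s)^3 × (0.0065)^2
s = 1.9 x 10^-9 M
Check: 2s = 3.9 × 10^-9 ≪ 0.0065, so the approximation is valid.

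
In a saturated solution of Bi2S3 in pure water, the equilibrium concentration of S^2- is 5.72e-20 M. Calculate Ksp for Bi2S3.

Ksp ≈ 2.72 x 10^-97

Bi2S3(s) ⇌ 2 Bi^3+ + 3 S^2-
Stoichiometry gives [Bi^3+] = (2/3)[S^2-] = 3.813 × 10^-20 M.
Ksp = [Bi^3+]^2[S^2-]^3
Ksp = (3.813 x 10^-20)^2 × (5.72 × 10^-20)^3 = 2.72 × 10^-97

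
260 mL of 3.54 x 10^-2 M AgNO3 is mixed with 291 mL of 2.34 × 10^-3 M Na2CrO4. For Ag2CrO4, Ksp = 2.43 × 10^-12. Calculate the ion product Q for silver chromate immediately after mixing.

3.45 x 10^-7

Total volume = 260 + 291 = 551 mL.
[Ag^+] = 3.54 × 10^-2 × (260/551) = 1.670 x 10^-2 M
[CrO4^2-] = 2.34 × 10^-3 × (291/551) = 1.236 x 10^-3 M
Ag2CrO4(s) <=> 2 Ag^+(aq) + CrO4^2-(aq), so Q = [Ag^+]^2[CrO4^2-]
Q = (1.670 × 10^-2)^2(1.236 × 10^-3) = 3.45 × 10^-7
Q > Ksp, so Ag2CrO4 will precipitate.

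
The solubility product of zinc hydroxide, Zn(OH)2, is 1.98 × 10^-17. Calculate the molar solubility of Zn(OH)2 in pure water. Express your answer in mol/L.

s = 1.70e-6 M

Zn(OH)2(s) ⇌ Zn^2+ + 2 OH^-
Ksp = [Zn^2+][OH^-]^2
With molar solubility s: [Zn^2+] = s, [OH^-] = 2s.
So Ksp = s × (2s)^2 = 4s^3
s^3 = 1.98 × 10^-17 / 4, so s = 1.70 × 10^-6 M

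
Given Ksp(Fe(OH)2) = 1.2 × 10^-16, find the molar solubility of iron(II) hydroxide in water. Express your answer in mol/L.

Fe(OH)2(s) <=> Fe^2+(aq) + 2 OH^-(aq)
Ksp = [Fe^2+][OH^-]^2
Let s = molar solubility. Then [Fe^2+] = s and [OH^-] = 2s.
Substituting: Ksp = s(2s)^2 = 4s^3
Solving, s = (1.2 × 10^-16/4)^(1/3) = 3.1 × 10^-6 M

s ≈ 3.1e-6 M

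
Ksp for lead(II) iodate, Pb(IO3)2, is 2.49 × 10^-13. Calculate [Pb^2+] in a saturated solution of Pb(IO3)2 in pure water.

Pb(IO3)2(s) <=> Pb^2+(aq) + 2 IO3^-(aq)
Ksp = [Pb^2+][IO3^-]^2
With molar solubility s: [Pb^2+] = s, [IO3^-] = 2s.
So Ksp = s × (2s)^2 = 4s^3
Solving, s = (2.49 × 10^-13/4)^(1/3) = 3.963 × 10^-5 M
[Pb^2+] = s = 3.96 × 10^-5 M

3.96e-5 M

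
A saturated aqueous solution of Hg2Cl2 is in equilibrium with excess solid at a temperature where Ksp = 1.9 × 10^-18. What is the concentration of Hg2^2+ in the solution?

[Hg2^2+] = 7.8 x 10^-7 M

Hg2Cl2(s) <=> Hg2^2+(aq) + 2 Cl^-(aq)
Ksp = [Hg2^2+][Cl^-]^2
Let s = molar solubility. Then [Hg2^2+] = s and [Cl^-] = 2s.
So Ksp = s × (2s)^2 = 4s^3
s = (1.9 × 10^-18 / 4)^(1/3) = 7.80 × 10^-7 M
[Hg2^2+] = s = 7.8 × 10^-7 M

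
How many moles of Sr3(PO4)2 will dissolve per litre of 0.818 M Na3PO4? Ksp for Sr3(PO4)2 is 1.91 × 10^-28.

Sr3(PO4)2(s) ⇌ 3 Sr^2+ + 2 PO4^3-
Ksp = [Sr^2+]^3[PO4^3-]^2
If s mol/L dissolves here, [Sr^2+] = 3s, [PO4^3-] = 0.818 + 2s ≈ 0.818 (common-ion effect: PO4^3- is already 0.818 M).
Ksp ≈ (3s)^3 × (0.818)^2
s = 2.19 × 10^-10 M
Check: 2s = 4.4 x 10^-10 ≪ 0.818, so the approximation is valid.

s ≈ 2.19e-10 M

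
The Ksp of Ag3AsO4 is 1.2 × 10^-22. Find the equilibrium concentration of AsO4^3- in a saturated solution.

Ag3AsO4(s) ⇌ 3 Ag^+(aq) + AsO4^3-(aq)
Ksp = [Ag^+]^3[AsO4^3-]
For each mole of Ag3AsO4 that dissolves: [Ag^+] = 3s, [AsO4^3-] = s.
So Ksp = (3s)^3 × s = 27s^4
s = (1.2 × 10^-22 / 27)^(1/4) = 1.45 × 10^-6 M
[AsO4^3-] = s = 1.5 × 10^-6 M

[AsO4^3-] = 1.5 × 10^-6 M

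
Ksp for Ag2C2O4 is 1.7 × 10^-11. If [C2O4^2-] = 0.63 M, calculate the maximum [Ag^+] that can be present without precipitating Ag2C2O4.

Ag2C2O4(s) <=> 2 Ag^+ + C2O4^2-
Ksp = [Ag^+]^2[C2O4^2-]
Precipitation begins when Q = Ksp. With [C2O4^2-] = 0.63 M:
1.7 × 10^-11 = (0.63) × [Ag^+]^2
[Ag^+] = (1.7 × 10^-11 / 6.3 × 10^-1)^(1/2) = 5.2 × 10^-6 M

[Ag^+] = 5.2e-6 M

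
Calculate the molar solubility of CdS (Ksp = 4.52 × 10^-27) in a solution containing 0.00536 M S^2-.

s = 8.43e-25 M

CdS(s) ⇌ Cd^2+(aq) + S^2-(aq)
Ksp = [Cd^2+][S^2-]
Let s = moles of CdS that dissolve per litre. [Cd^2+] = s, [S^2-] = 0.00536 + s ≈ 0.00536 (since the S^2- already present dominates).
Ksp ≈ s × 0.00536
s = 8.43 × 10^-25 M
Check: s = 8.4 x 10^-25 ≪ 0.00536, so the approximation is valid.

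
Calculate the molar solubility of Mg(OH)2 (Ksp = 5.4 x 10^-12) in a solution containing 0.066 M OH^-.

s = 1.2 × 10^-9 M

Mg(OH)2(s) ⇌ Mg^2+ + 2 OH^-
Ksp = [Mg^2+][OH^-]^2
If s mol/L dissolves here, [Mg^2+] = s, [OH^-] = 0.066 + 2s ≈ 0.066 (since the OH^- already present dominates).
Ksp ≈ s × (0.066)^2
s = 1.2 x 10^-9 M
Check: 2s = 2.5 × 10^-9 ≪ 0.066, so the approximation is valid.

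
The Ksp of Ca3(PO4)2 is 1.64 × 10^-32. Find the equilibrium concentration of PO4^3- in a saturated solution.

Ca3(PO4)2(s) ⇌ 3 Ca^2+(aq) + 2 PO4^3-(aq)
Ksp = [Ca^2+]^3[PO4^3-]^2
For each mole of Ca3(PO4)2 that dissolves: [Ca^2+] = 3s, [PO4^3-] = 2s.
So Ksp = (3s)^3 × (2s)^2 = 108s^5
s^5 = 1.64 × 10^-32 / 108, so s = 1.723 x 10^-7 M
[PO4^3-] = 2s = 3.45 × 10^-7 M

3.45 × 10^-7 M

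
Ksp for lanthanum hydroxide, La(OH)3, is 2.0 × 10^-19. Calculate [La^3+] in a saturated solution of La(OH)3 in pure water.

[La^3+] ≈ 9.3 x 10^-6 M

La(OH)3(s) ⇌ La^3+(aq) + 3 OH^-(aq)
Ksp = [La^3+][OH^-]^3
If s mol/L of La(OH)3 dissolves, [La^3+] = s and [OH^-] = 3s.
So Ksp = s × (3s)^3 = 27s^4
s^4 = 2.0 × 10^-19 / 27, so s = 9.28 × 10^-6 M
[La^3+] = s = 9.3 x 10^-6 M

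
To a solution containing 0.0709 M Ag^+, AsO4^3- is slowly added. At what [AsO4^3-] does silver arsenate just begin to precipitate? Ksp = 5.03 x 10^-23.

[AsO4^3-] ≈ 1.41 x 10^-19 M

Ag3AsO4(s) <=> 3 Ag^+(aq) + AsO4^3-(aq)
Ksp = [Ag^+]^3[AsO4^3-]
Precipitation begins when Q = Ksp. With [Ag^+] = 0.0709 M:
5.03 x 10^-23 = (0.0709)^3 × [AsO4^3-]
[AsO4^3-] = (5.03 x 10^-23 / 3.564 × 10^-4) = 1.41 × 10^-19 M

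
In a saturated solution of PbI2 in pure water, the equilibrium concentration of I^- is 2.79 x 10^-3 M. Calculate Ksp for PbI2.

1.09e-8

PbI2(s) <=> Pb^2+ + 2 I^-
Stoichiometry gives [Pb^2+] = (1/2)[I^-] = 1.395 × 10^-3 M.
Ksp = [Pb^2+][I^-]^2
Ksp = 1.395 × 10^-3 × (2.79 x 10^-3)^2 = 1.09 x 10^-8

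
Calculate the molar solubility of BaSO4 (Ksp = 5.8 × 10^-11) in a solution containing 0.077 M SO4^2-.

BaSO4(s) ⇌ Ba^2+(aq) + SO4^2-(aq)
Ksp = [Ba^2+][SO4^2-]
If s mol/L dissolves here, [Ba^2+] = s, [SO4^2-] = 0.077 + s ≈ 0.077 (Ksp is small, so little additional dissolves).
Ksp ≈ s × 0.077
s = 7.5 × 10^-10 M
Check: s = 7.5 × 10^-10 ≪ 0.077, so the approximation is valid.

s ≈ 7.5 x 10^-10 M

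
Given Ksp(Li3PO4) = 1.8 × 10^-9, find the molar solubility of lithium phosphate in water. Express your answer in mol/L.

2.9 × 10^-3 M

Li3PO4(s) <=> 3 Li^+(aq) + PO4^3-(aq)
Ksp = [Li^+]^3[PO4^3-]
Let s = molar solubility. Then [Li^+] = 3s and [PO4^3-] = s.
Ksp = (3s)^3s = 27s^4
s = (1.8 × 10^-9 / 27)^(1/4) = 2.9 x 10^-3 M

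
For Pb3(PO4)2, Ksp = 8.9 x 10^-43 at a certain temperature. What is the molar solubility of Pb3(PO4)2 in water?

Pb3(PO4)2(s) ⇌ 3 Pb^2+(aq) + 2 PO4^3-(aq)
Ksp = [Pb^2+]^3[PO4^3-]^2
If s mol/L of Pb3(PO4)2 dissolves, [Pb^2+] = 3s and [PO4^3-] = 2s.
Ksp = (3s)^3(2s)^2 = 108s^5
s = (8.9 x 10^-43 / 108)^(1/5) = 1.5 × 10^-9 M

s = 1.5e-9 M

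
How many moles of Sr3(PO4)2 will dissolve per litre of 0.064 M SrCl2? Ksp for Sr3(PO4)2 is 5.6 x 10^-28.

s = 7.3 × 10^-13 M

Sr3(PO4)2(s) <=> 3 Sr^2+(aq) + 2 PO4^3-(aq)
Ksp = [Sr^2+]^3[PO4^3-]^2
Let s be the molar solubility in this solution. [Sr^2+] = 0.064 + 3s ≈ 0.064, [PO4^3-] = 2s (common-ion effect: Sr^2+ is already 0.064 M).
Ksp ≈ (0.064)^3 × (2s)^2
s = 7.3 × 10^-13 M
Check: 3s = 2.2 x 10^-12 ≪ 0.064, so the approximation is valid.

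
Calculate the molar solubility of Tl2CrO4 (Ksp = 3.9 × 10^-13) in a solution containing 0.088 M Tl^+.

5.0 x 10^-11 M

Tl2CrO4(s) ⇌ 2 Tl^+ + CrO4^2-
Ksp = [Tl^+]^2[CrO4^2-]
Let s be the molar solubility in this solution. [Tl^+] = 0.088 + 2s ≈ 0.088, [CrO4^2-] = s (since the Tl^+ already present dominates).
Ksp ≈ (0.088)^2 × s
s = 5.0 × 10^-11 M
Check: 2s = 1.0 x 10^-10 ≪ 0.088, so the approximation is valid.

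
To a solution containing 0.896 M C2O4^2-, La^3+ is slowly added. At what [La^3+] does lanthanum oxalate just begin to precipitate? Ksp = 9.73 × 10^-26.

3.68 × 10^-13 M

La2(C2O4)3(s) ⇌ 2 La^3+ + 3 C2O4^2-
Ksp = [La^3+]^2[C2O4^2-]^3
Precipitation begins when Q = Ksp. With [C2O4^2-] = 0.896 M:
9.73 × 10^-26 = (0.896)^3 × [La^3+]^2
[La^3+] = (9.73 × 10^-26 / 7.193 x 10^-1)^(1/2) = 3.68 × 10^-13 M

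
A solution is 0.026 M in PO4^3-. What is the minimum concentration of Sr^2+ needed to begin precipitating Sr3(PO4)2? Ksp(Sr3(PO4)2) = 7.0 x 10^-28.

Sr3(PO4)2(s) <=> 3 Sr^2+ + 2 PO4^3-
Ksp = [Sr^2+]^3[PO4^3-]^2
Precipitation begins when Q = Ksp. With [PO4^3-] = 0.026 M:
7.0 x 10^-28 = (0.026)^2 × [Sr^2+]^3
[Sr^2+] = (7.0 x 10^-28 / 6.76 × 10^-4)^(1/3) = 1.0 x 10^-8 M

[Sr^2+] ≈ 1.0 x 10^-8 M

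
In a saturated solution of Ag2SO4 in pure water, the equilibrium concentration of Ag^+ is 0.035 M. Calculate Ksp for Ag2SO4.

Ag2SO4(s) ⇌ 2 Ag^+(aq) + SO4^2-(aq)
Stoichiometry gives [SO4^2-] = (1/2)[Ag^+] = 1.75 x 10^-2 M.
Ksp = [Ag^+]^2[SO4^2-]
Ksp = (3.5 x 10^-2)^2 × 1.75 × 10^-2 = 2.1 × 10^-5

Ksp = 2.1e-5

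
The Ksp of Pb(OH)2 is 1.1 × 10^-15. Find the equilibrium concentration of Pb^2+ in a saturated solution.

Pb(OH)2(s) ⇌ Pb^2+(aq) + 2 OH^-(aq)
Ksp = [Pb^2+][OH^-]^2
If s mol/L of Pb(OH)2 dissolves, [Pb^2+] = s and [OH^-] = 2s.
Substituting: Ksp = s(2s)^2 = 4s^3
s = (1.1 × 10^-15 / 4)^(1/3) = 6.50 x 10^-6 M
[Pb^2+] = s = 6.5 × 10^-6 M

6.5 × 10^-6 M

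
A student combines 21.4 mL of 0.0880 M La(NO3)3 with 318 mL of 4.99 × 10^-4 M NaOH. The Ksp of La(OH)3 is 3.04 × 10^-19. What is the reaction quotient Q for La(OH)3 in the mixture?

5.67 x 10^-13

Total volume = 21.4 + 318 = 339.4 mL.
[La^3+] = 8.80 × 10^-2 × (21.4/339.4) = 5.549 x 10^-3 M
[OH^-] = 4.99 × 10^-4 × (318/339.4) = 4.675 × 10^-4 M
La(OH)3(s) <=> La^3+(aq) + 3 OH^-(aq), so Q = [La^3+][OH^-]^3
Q = (5.549 x 10^-3)(4.675 × 10^-4)^3 = 5.67 x 10^-13
Q > Ksp, so La(OH)3 will precipitate.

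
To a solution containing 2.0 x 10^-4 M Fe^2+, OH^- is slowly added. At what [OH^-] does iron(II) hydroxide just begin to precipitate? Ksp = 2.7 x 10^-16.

Fe(OH)2(s) ⇌ Fe^2+ + 2 OH^-
Ksp = [Fe^2+][OH^-]^2
Precipitation begins when Q = Ksp. With [Fe^2+] = 2.0 x 10^-4 M:
2.7 x 10^-16 = (2.0 x 10^-4) × [OH^-]^2
[OH^-] = (2.7 x 10^-16 / 2.0 × 10^-4)^(1/2) = 1.2 × 10^-6 M

[OH^-] = 1.2 × 10^-6 M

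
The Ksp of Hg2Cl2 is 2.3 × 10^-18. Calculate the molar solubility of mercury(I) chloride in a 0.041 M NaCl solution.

Hg2Cl2(s) ⇌ Hg2^2+(aq) + 2 Cl^-(aq)
Ksp = [Hg2^2+][Cl^-]^2
If s mol/L dissolves here, [Hg2^2+] = s, [Cl^-] = 0.041 + 2s ≈ 0.041 (common-ion effect: Cl^- is already 0.041 M).
Ksp ≈ s × (0.041)^2
s = 1.4 × 10^-15 M
Check: 2s = 2.7 × 10^-15 ≪ 0.041, so the approximation is valid.

1.4 x 10^-15 M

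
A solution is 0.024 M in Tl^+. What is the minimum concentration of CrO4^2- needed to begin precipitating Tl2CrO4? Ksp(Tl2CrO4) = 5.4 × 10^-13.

Tl2CrO4(s) ⇌ 2 Tl^+(aq) + CrO4^2-(aq)
Ksp = [Tl^+]^2[CrO4^2-]
Precipitation begins when Q = Ksp. With [Tl^+] = 0.024 M:
5.4 × 10^-13 = (0.024)^2 × [CrO4^2-]
[CrO4^2-] = (5.4 × 10^-13 / 5.76 × 10^-4) = 9.4 × 10^-10 M

9.4e-10 M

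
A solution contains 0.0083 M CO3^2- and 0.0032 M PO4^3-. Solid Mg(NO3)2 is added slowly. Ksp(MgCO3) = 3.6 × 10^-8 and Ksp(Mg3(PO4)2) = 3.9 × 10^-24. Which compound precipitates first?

Precipitation of each salt starts when its ion product equals its Ksp.
For MgCO3: 3.6 × 10^-8 = 0.0083 × [Mg^2+]  ⇒  [Mg^2+] = 4.3 x 10^-6 M.
For Mg3(PO4)2: 3.9 × 10^-24 = (0.0032)^2 × [Mg^2+]^3  ⇒  [Mg^2+] = 7.2 × 10^-7 M.
The salt with the lower threshold [Mg^2+] precipitates first: Mg3(PO4)2.

Mg3(PO4)2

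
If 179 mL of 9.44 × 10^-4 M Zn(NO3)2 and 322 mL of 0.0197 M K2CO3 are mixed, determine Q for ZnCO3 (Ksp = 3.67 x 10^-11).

Total volume = 179 + 322 = 501 mL.
[Zn^2+] = 9.44 x 10^-4 × (179/501) = 3.373 x 10^-4 M
[CO3^2-] = 1.97 × 10^-2 × (322/501) = 1.266 x 10^-2 M
ZnCO3(s) <=> Zn^2+ + CO3^2-, so Q = [Zn^2+][CO3^2-]
Q = (3.373 × 10^-4)(1.266 x 10^-2) = 4.27 x 10^-6
Q > Ksp, so ZnCO3 will precipitate.

Q = 4.27 × 10^-6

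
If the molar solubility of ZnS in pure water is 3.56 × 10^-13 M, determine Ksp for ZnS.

ZnS(s) <=> Zn^2+(aq) + S^2-(aq)
With molar solubility s: [Zn^2+] = s, [S^2-] = s.
Ksp = [Zn^2+][S^2-]
Ksp = s × s = s^2
Ksp = (3.56 x 10^-13)^2 = 1.27 x 10^-25

Ksp = 1.27e-25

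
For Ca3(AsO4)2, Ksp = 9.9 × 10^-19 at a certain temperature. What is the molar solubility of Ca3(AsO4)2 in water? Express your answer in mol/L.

s ≈ 9.8e-5 M

Ca3(AsO4)2(s) <=> 3 Ca^2+(aq) + 2 AsO4^3-(aq)
Ksp = [Ca^2+]^3[AsO4^3-]^2
For each mole of Ca3(AsO4)2 that dissolves: [Ca^2+] = 3s, [AsO4^3-] = 2s.
Ksp = (3s)^3(2s)^2 = 108s^5
s = (9.9 × 10^-19 / 108)^(1/5) = 9.8 × 10^-5 M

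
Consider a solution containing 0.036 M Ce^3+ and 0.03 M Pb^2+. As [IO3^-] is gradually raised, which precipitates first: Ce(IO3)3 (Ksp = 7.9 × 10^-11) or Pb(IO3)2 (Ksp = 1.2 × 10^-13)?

Pb(IO3)2

Each salt begins to precipitate when Q = Ksp, i.e. when [IO3^-] reaches its threshold.
For Ce(IO3)3: 7.9 × 10^-11 = 0.036 × [IO3^-]^3  ⇒  [IO3^-] = 1.3 x 10^-3 M.
For Pb(IO3)2: 1.2 × 10^-13 = 0.03 × [IO3^-]^2  ⇒  [IO3^-] = 2.0 × 10^-6 M.
The salt with the lower threshold [IO3^-] precipitates first: Pb(IO3)2.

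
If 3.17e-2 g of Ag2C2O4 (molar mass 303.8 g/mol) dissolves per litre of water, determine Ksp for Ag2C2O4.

Ksp = 4.54e-12

Molar solubility s = (3.17 × 10^-2 g/L) / (303.8 g/mol) = 1.043 x 10^-4 M.
Ag2C2O4(s) <=> 2 Ag^+ + C2O4^2-
For each mole of Ag2C2O4 that dissolves: [Ag^+] = 2s, [C2O4^2-] = s.
Ksp = [Ag^+]^2[C2O4^2-]
Ksp = (2s)^2s = 4s^3
Ksp = 4 × (1.043 × 10^-4)^3 = 4.54 x 10^-12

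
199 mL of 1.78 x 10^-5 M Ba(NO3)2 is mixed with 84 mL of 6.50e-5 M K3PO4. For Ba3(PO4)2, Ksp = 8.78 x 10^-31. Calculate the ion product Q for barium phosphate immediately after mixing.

Total volume = 199 + 84 = 283 mL.
[Ba^2+] = 1.78 × 10^-5 × (199/283) = 1.252 × 10^-5 M
[PO4^3-] = 6.50 × 10^-5 × (84/283) = 1.929 x 10^-5 M
Ba3(PO4)2(s) ⇌ 3 Ba^2+ + 2 PO4^3-, so Q = [Ba^2+]^3[PO4^3-]^2
Q = (1.252 x 10^-5)^3(1.929 × 10^-5)^2 = 7.30 × 10^-25
Q > Ksp, so Ba3(PO4)2 will precipitate.

Q ≈ 7.30e-25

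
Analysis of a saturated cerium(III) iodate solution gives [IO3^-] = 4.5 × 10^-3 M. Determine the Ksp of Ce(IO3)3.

Ce(IO3)3(s) ⇌ Ce^3+ + 3 IO3^-
Stoichiometry gives [Ce^3+] = (1/3)[IO3^-] = 1.50 x 10^-3 M.
Ksp = [Ce^3+][IO3^-]^3
Ksp = 1.50 × 10^-3 × (4.5 x 10^-3)^3 = 1.4 × 10^-10

1.4 × 10^-10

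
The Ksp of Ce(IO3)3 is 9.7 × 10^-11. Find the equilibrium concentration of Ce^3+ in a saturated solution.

Ce(IO3)3(s) <=> Ce^3+ + 3 IO3^-
Ksp = [Ce^3+][IO3^-]^3
For each mole of Ce(IO3)3 that dissolves: [Ce^3+] = s, [IO3^-] = 3s.
So Ksp = s × (3s)^3 = 27s^4
Solving, s = (9.7 × 10^-11/27)^(1/4) = 1.38 × 10^-3 M
[Ce^3+] = s = 1.4 × 10^-3 M

1.4 × 10^-3 M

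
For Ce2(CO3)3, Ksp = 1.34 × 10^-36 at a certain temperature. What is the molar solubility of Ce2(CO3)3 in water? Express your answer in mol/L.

Ce2(CO3)3(s) ⇌ 2 Ce^3+ + 3 CO3^2-
Ksp = [Ce^3+]^2[CO3^2-]^3
Let s = molar solubility. Then [Ce^3+] = 2s and [CO3^2-] = 3s.
Ksp = (2s)^2(3s)^3 = 108s^5
s^5 = 1.34 × 10^-36 / 108, so s = 2.62 × 10^-8 M

2.62e-8 M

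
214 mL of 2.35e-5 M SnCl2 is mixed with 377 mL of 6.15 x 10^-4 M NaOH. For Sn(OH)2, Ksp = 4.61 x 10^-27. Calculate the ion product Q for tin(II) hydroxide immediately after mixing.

1.31 × 10^-12

Total volume = 214 + 377 = 591 mL.
[Sn^2+] = 2.35 × 10^-5 × (214/591) = 8.509 x 10^-6 M
[OH^-] = 6.15 × 10^-4 × (377/591) = 3.923 × 10^-4 M
Sn(OH)2(s) ⇌ Sn^2+(aq) + 2 OH^-(aq), so Q = [Sn^2+][OH^-]^2
Q = (8.509 x 10^-6)(3.923 × 10^-4)^2 = 1.31 × 10^-12
Q > Ksp, so Sn(OH)2 will precipitate.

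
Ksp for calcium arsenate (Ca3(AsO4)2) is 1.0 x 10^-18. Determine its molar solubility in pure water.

9.8 x 10^-5 M

Ca3(AsO4)2(s) ⇌ 3 Ca^2+ + 2 AsO4^3-
Ksp = [Ca^2+]^3[AsO4^3-]^2
With molar solubility s: [Ca^2+] = 3s, [AsO4^3-] = 2s.
So Ksp = (3s)^3 × (2s)^2 = 108s^5
s = (1.0 x 10^-18 / 108)^(1/5) = 9.8 × 10^-5 M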